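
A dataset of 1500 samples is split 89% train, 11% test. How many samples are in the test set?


Train samples = 1500 * 89% = 1335
Test samples = 1500 - 1335
= 165

165


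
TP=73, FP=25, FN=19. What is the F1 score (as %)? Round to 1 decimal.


Precision = TP / (TP + FP) = 73 / 98 = 0.7449
Recall = TP / (TP + FN) = 73 / 92 = 0.7935
F1 = 2 * P * R / (P + R)
= 2 * 0.7449 * 0.7935 / (0.7449 + 0.7935)
= 1.1821 / 1.5384
= 0.7684
As percentage: 76.8%

76.8


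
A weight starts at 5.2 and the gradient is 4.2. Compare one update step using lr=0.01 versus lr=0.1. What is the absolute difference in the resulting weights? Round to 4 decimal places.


With lr=0.01: w_new = 5.2 - 0.01 * 4.2 = 5.158
With lr=0.1: w_new = 5.2 - 0.1 * 4.2 = 4.78
Absolute difference = |5.158 - 4.78|
= 0.3780

0.3780


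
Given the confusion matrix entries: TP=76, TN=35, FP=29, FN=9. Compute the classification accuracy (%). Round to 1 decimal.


Accuracy = (TP + TN) / (TP + TN + FP + FN) * 100
= (76 + 35) / (76 + 35 + 29 + 9)
= 111 / 149
= 0.745
= 74.5%

74.5


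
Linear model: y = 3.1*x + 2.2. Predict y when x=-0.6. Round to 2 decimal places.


y = 3.1 * -0.6 + (2.2)
= -1.86 + (2.2)
= 0.34

0.34


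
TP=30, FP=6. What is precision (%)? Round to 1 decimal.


Precision = TP / (TP + FP) * 100
= 30 / (30 + 6)
= 30 / 36
= 0.8333
= 83.3%

83.3


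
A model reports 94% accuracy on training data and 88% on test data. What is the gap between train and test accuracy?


Gap = train_accuracy - test_accuracy
= 94 - 88
= 6%
This moderate gap may indicate mild overfitting.

6


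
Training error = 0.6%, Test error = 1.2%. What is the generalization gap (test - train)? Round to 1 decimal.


Generalization gap = test_error - train_error
= 1.2 - 0.6
= 0.6%
A small gap suggests good generalization.

0.6


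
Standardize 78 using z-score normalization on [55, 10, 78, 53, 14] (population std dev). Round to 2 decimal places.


Mean = (55 + 10 + 78 + 53 + 14) / 5 = 42.0
Variance = sum((x_i - mean)^2) / n = 678.8
Std = sqrt(678.8) = 26.0538
Z = (x - mean) / std
= (78 - 42.0) / 26.0538
= 36.0 / 26.0538
= 1.38

1.38


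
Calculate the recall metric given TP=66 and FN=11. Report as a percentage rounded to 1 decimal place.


Recall = TP / (TP + FN) * 100
= 66 / (66 + 11)
= 66 / 77
= 0.8571
= 85.7%

85.7


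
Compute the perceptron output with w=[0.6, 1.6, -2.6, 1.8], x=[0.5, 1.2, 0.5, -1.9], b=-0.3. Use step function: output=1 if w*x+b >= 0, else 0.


z = w . x + b
= 0.6*0.5 + 1.6*1.2 + -2.6*0.5 + 1.8*-1.9 + -0.3
= 0.3 + 1.92 + -1.3 + -3.42 + -0.3
= -2.5 + -0.3
= -2.8
Since z = -2.8 < 0, output = 0

0


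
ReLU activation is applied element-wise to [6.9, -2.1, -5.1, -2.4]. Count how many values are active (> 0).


ReLU(x) = max(0, x) for each element:
ReLU(6.9) = 6.9
ReLU(-2.1) = 0
ReLU(-5.1) = 0
ReLU(-2.4) = 0
Active neurons (>0): 1

1


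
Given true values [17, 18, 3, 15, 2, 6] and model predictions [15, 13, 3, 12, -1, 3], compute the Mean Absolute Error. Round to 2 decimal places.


Absolute errors: [2, 5, 0, 3, 3, 3]
Sum of absolute errors = 16
MAE = 16 / 6 = 2.67

2.67


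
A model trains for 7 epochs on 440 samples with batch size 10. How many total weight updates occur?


Iterations per epoch = 440 / 10 = 44
Total updates = iterations_per_epoch * epochs
= 44 * 7
= 308

308


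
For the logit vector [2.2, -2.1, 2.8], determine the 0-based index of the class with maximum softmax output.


Softmax is a monotonic transformation, so it preserves the argmax.
We need to find the index of the maximum logit.
Index 0: 2.2
Index 1: -2.1
Index 2: 2.8
Maximum logit = 2.8 at index 2

2


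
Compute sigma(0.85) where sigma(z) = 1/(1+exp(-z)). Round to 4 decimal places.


sigmoid(z) = 1 / (1 + exp(-z))
exp(-(0.85)) = exp(-0.85) = 0.4274
1 + 0.4274 = 1.4274
1 / 1.4274 = 0.7006

0.7006


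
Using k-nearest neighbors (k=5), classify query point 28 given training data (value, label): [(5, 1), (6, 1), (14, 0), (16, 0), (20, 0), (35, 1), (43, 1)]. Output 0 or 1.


Distances from query 28:
Point 35 (class 1): distance = 7
Point 20 (class 0): distance = 8
Point 16 (class 0): distance = 12
Point 14 (class 0): distance = 14
Point 43 (class 1): distance = 15
K=5 nearest neighbors: classes = [1, 0, 0, 0, 1]
Votes for class 1: 2 / 5
Majority vote => class 0

0


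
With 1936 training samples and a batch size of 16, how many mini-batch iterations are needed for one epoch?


Iterations per epoch = dataset_size / batch_size
= 1936 / 16
= 121

121


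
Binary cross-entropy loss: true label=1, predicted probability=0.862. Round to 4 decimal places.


For y=1: Loss = -log(p)
= -log(0.862)
= -(-0.1485)
= 0.1485

0.1485


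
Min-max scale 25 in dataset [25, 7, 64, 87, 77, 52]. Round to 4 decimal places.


Min = 7, Max = 87
Range = 87 - 7 = 80
Scaled = (x - min) / (max - min)
= (25 - 7) / 80
= 18 / 80
= 0.2250

0.2250


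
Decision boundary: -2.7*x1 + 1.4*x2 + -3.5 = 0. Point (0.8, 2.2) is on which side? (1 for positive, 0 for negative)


Compute -2.7 * 0.8 + 1.4 * 2.2 + -3.5
= -2.16 + 3.08 + -3.5
= -2.58
Since -2.58 < 0, the point is on the negative side.

0


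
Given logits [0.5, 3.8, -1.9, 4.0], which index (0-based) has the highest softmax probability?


Softmax is a monotonic transformation, so it preserves the argmax.
We need to find the index of the maximum logit.
Index 0: 0.5
Index 1: 3.8
Index 2: -1.9
Index 3: 4.0
Maximum logit = 4.0 at index 3

3


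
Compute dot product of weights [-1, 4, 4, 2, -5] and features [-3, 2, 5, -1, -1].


Element-wise products:
-1 * -3 = 3
4 * 2 = 8
4 * 5 = 20
2 * -1 = -2
-5 * -1 = 5
Sum = 3 + 8 + 20 + -2 + 5
= 34

34


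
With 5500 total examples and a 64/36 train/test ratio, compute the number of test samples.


Train samples = 5500 * 64% = 3520
Test samples = 5500 - 3520
= 1980

1980


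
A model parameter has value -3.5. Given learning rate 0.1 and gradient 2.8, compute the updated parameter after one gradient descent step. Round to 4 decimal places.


w_new = w_old - lr * gradient
= -3.5 - 0.1 * 2.8
= -3.5 - (0.28)
= -3.7800

-3.7800


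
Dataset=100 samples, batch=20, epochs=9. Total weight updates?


Iterations per epoch = 100 / 20 = 5
Total updates = iterations_per_epoch * epochs
= 5 * 9
= 45

45


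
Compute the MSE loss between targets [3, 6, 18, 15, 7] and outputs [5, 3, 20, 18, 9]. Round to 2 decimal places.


Differences: [-2, 3, -2, -3, -2]
Squared errors: [4, 9, 4, 9, 4]
Sum of squared errors = 30
MSE = 30 / 5 = 6.00

6.00


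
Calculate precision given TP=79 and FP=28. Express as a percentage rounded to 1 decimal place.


Precision = TP / (TP + FP) * 100
= 79 / (79 + 28)
= 79 / 107
= 0.7383
= 73.8%

73.8


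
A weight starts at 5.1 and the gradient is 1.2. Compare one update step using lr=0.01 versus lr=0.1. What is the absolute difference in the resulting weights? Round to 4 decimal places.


With lr=0.01: w_new = 5.1 - 0.01 * 1.2 = 5.088
With lr=0.1: w_new = 5.1 - 0.1 * 1.2 = 4.98
Absolute difference = |5.088 - 4.98|
= 0.1080

0.1080


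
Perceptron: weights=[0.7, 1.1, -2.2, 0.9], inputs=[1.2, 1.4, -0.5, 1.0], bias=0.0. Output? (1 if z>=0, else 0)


z = w . x + b
= 0.7*1.2 + 1.1*1.4 + -2.2*-0.5 + 0.9*1.0 + 0.0
= 0.84 + 1.54 + 1.1 + 0.9 + 0.0
= 4.38 + 0.0
= 4.38
Since z = 4.38 >= 0, output = 1

1


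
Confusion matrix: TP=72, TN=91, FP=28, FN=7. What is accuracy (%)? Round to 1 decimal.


Accuracy = (TP + TN) / (TP + TN + FP + FN) * 100
= (72 + 91) / (72 + 91 + 28 + 7)
= 163 / 198
= 0.8232
= 82.3%

82.3


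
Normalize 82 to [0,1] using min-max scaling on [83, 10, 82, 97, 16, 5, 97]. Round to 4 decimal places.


Min = 5, Max = 97
Range = 97 - 5 = 92
Scaled = (x - min) / (max - min)
= (82 - 5) / 92
= 77 / 92
= 0.8370

0.8370


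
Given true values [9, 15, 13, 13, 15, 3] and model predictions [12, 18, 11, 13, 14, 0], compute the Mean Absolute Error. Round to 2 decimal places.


Absolute errors: [3, 3, 2, 0, 1, 3]
Sum of absolute errors = 12
MAE = 12 / 6 = 2.00

2.00


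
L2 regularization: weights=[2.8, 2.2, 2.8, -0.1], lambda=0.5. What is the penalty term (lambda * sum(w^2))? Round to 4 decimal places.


Squaring each weight:
2.8^2 = 7.84
2.2^2 = 4.84
2.8^2 = 7.84
(-0.1)^2 = 0.01
Sum of squares = 20.53
Penalty = 0.5 * 20.53 = 10.2650

10.2650


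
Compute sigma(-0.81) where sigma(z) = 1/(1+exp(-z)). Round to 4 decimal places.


sigmoid(z) = 1 / (1 + exp(-z))
exp(-(-0.81)) = exp(0.81) = 2.2479
1 + 2.2479 = 3.2479
1 / 3.2479 = 0.3079

0.3079


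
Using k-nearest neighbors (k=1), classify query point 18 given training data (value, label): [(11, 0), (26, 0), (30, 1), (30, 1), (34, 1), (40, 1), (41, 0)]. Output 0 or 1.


Distances from query 18:
Point 11 (class 0): distance = 7
K=1 nearest neighbors: classes = [0]
Votes for class 1: 0 / 1
Majority vote => class 0

0


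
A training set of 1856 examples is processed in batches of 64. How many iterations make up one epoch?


Iterations per epoch = dataset_size / batch_size
= 1856 / 64
= 29

29


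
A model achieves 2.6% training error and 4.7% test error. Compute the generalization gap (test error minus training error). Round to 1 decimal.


Generalization gap = test_error - train_error
= 4.7 - 2.6
= 2.1%
A moderate gap.

2.1


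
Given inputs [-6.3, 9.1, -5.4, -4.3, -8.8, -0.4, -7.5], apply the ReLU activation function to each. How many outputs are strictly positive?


ReLU(x) = max(0, x) for each element:
ReLU(-6.3) = 0
ReLU(9.1) = 9.1
ReLU(-5.4) = 0
ReLU(-4.3) = 0
ReLU(-8.8) = 0
ReLU(-0.4) = 0
ReLU(-7.5) = 0
Active neurons (>0): 1

1


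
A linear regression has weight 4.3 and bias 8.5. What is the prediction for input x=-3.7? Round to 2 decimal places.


y = 4.3 * -3.7 + (8.5)
= -15.91 + (8.5)
= -7.41

-7.41


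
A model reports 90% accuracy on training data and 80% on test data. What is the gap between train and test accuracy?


Gap = train_accuracy - test_accuracy
= 90 - 80
= 10%
This moderate gap may indicate mild overfitting.

10


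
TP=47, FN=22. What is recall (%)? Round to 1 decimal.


Recall = TP / (TP + FN) * 100
= 47 / (47 + 22)
= 47 / 69
= 0.6812
= 68.1%

68.1


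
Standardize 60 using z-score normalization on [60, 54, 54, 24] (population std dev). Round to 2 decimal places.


Mean = (60 + 54 + 54 + 24) / 4 = 48.0
Variance = sum((x_i - mean)^2) / n = 198.0
Std = sqrt(198.0) = 14.0712
Z = (x - mean) / std
= (60 - 48.0) / 14.0712
= 12.0 / 14.0712
= 0.85

0.85


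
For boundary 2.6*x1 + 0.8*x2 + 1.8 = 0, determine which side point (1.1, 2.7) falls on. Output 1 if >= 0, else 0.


Compute 2.6 * 1.1 + 0.8 * 2.7 + 1.8
= 2.86 + 2.16 + 1.8
= 6.82
Since 6.82 >= 0, the point is on the positive side.

1


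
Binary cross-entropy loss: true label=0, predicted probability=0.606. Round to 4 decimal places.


For y=0: Loss = -log(1-p)
= -log(1 - 0.606)
= -log(0.394)
= -(-0.9314)
= 0.9314

0.9314


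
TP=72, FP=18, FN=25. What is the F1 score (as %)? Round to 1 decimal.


Precision = TP / (TP + FP) = 72 / 90 = 0.8
Recall = TP / (TP + FN) = 72 / 97 = 0.7423
F1 = 2 * P * R / (P + R)
= 2 * 0.8 * 0.7423 / (0.8 + 0.7423)
= 1.1876 / 1.5423
= 0.7701
As percentage: 77.0%

77.0


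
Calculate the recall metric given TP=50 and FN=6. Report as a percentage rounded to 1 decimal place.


Recall = TP / (TP + FN) * 100
= 50 / (50 + 6)
= 50 / 56
= 0.8929
= 89.3%

89.3


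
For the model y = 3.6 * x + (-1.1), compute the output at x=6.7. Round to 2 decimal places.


y = 3.6 * 6.7 + (-1.1)
= 24.12 + (-1.1)
= 23.02

23.02


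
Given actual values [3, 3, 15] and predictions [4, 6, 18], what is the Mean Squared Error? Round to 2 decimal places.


Differences: [-1, -3, -3]
Squared errors: [1, 9, 9]
Sum of squared errors = 19
MSE = 19 / 3 = 6.33

6.33


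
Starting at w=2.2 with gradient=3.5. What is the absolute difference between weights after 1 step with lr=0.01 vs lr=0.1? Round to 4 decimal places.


With lr=0.01: w_new = 2.2 - 0.01 * 3.5 = 2.165
With lr=0.1: w_new = 2.2 - 0.1 * 3.5 = 1.85
Absolute difference = |2.165 - 1.85|
= 0.3150

0.3150


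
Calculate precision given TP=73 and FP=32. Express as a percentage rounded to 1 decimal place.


Precision = TP / (TP + FP) * 100
= 73 / (73 + 32)
= 73 / 105
= 0.6952
= 69.5%

69.5


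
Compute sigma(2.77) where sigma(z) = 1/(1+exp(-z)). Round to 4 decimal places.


sigmoid(z) = 1 / (1 + exp(-z))
exp(-(2.77)) = exp(-2.77) = 0.0627
1 + 0.0627 = 1.0627
1 / 1.0627 = 0.9410

0.9410


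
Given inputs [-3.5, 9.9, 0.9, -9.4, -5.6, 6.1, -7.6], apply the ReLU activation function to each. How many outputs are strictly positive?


ReLU(x) = max(0, x) for each element:
ReLU(-3.5) = 0
ReLU(9.9) = 9.9
ReLU(0.9) = 0.9
ReLU(-9.4) = 0
ReLU(-5.6) = 0
ReLU(6.1) = 6.1
ReLU(-7.6) = 0
Active neurons (>0): 3

3


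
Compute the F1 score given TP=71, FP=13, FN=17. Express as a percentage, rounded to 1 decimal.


Precision = TP / (TP + FP) = 71 / 84 = 0.8452
Recall = TP / (TP + FN) = 71 / 88 = 0.8068
F1 = 2 * P * R / (P + R)
= 2 * 0.8452 * 0.8068 / (0.8452 + 0.8068)
= 1.3639 / 1.6521
= 0.8256
As percentage: 82.6%

82.6


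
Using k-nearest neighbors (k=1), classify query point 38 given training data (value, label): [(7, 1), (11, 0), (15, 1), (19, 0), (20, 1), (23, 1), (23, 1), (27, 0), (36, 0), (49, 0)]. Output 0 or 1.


Distances from query 38:
Point 36 (class 0): distance = 2
K=1 nearest neighbors: classes = [0]
Votes for class 1: 0 / 1
Majority vote => class 0

0


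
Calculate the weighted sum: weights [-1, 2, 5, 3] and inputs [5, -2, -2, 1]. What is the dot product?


Element-wise products:
-1 * 5 = -5
2 * -2 = -4
5 * -2 = -10
3 * 1 = 3
Sum = -5 + -4 + -10 + 3
= -16

-16


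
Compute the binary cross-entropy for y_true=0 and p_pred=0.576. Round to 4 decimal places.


For y=0: Loss = -log(1-p)
= -log(1 - 0.576)
= -log(0.424)
= -(-0.858)
= 0.8580

0.8580


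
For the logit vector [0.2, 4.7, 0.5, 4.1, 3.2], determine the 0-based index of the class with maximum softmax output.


Softmax is a monotonic transformation, so it preserves the argmax.
We need to find the index of the maximum logit.
Index 0: 0.2
Index 1: 4.7
Index 2: 0.5
Index 3: 4.1
Index 4: 3.2
Maximum logit = 4.7 at index 1

1


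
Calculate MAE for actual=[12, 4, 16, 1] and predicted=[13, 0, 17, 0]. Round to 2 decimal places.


Absolute errors: [1, 4, 1, 1]
Sum of absolute errors = 7
MAE = 7 / 4 = 1.75

1.75


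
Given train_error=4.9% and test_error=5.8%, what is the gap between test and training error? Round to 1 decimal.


Generalization gap = test_error - train_error
= 5.8 - 4.9
= 0.9%
A small gap suggests good generalization.

0.9


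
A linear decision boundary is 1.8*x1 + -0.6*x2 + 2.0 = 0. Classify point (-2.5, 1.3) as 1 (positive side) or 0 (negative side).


Compute 1.8 * -2.5 + -0.6 * 1.3 + 2.0
= -4.5 + -0.78 + 2.0
= -3.28
Since -3.28 < 0, the point is on the negative side.

0


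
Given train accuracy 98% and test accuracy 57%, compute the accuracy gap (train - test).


Gap = train_accuracy - test_accuracy
= 98 - 57
= 41%
This large gap strongly indicates overfitting.

41


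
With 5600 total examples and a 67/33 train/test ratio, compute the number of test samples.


Train samples = 5600 * 67% = 3752
Test samples = 5600 - 3752
= 1848

1848


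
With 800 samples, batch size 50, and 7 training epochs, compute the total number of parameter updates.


Iterations per epoch = 800 / 50 = 16
Total updates = iterations_per_epoch * epochs
= 16 * 7
= 112

112


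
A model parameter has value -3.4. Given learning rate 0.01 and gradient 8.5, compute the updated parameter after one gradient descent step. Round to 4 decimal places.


w_new = w_old - lr * gradient
= -3.4 - 0.01 * 8.5
= -3.4 - (0.085)
= -3.4850

-3.4850


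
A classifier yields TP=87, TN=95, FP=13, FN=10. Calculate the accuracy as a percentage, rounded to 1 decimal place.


Accuracy = (TP + TN) / (TP + TN + FP + FN) * 100
= (87 + 95) / (87 + 95 + 13 + 10)
= 182 / 205
= 0.8878
= 88.8%

88.8


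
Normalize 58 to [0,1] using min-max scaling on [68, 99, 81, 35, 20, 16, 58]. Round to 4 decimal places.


Min = 16, Max = 99
Range = 99 - 16 = 83
Scaled = (x - min) / (max - min)
= (58 - 16) / 83
= 42 / 83
= 0.5060

0.5060


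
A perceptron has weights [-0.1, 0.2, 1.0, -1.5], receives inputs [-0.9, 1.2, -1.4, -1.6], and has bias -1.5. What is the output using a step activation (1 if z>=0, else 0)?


z = w . x + b
= -0.1*-0.9 + 0.2*1.2 + 1.0*-1.4 + -1.5*-1.6 + -1.5
= 0.09 + 0.24 + -1.4 + 2.4 + -1.5
= 1.33 + -1.5
= -0.17
Since z = -0.17 < 0, output = 0

0


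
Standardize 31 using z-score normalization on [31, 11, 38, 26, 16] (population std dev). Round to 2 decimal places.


Mean = (31 + 11 + 38 + 26 + 16) / 5 = 24.4
Variance = sum((x_i - mean)^2) / n = 96.24
Std = sqrt(96.24) = 9.8102
Z = (x - mean) / std
= (31 - 24.4) / 9.8102
= 6.6 / 9.8102
= 0.67

0.67


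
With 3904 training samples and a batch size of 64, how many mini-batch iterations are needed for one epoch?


Iterations per epoch = dataset_size / batch_size
= 3904 / 64
= 61

61


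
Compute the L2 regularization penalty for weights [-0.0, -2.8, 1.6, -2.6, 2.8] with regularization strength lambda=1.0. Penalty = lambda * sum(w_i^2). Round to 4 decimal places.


Squaring each weight:
(-0.0)^2 = 0.0
(-2.8)^2 = 7.84
1.6^2 = 2.56
(-2.6)^2 = 6.76
2.8^2 = 7.84
Sum of squares = 25.0
Penalty = 1.0 * 25.0 = 25.0000

25.0000


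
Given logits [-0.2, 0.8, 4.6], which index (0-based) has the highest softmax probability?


Softmax is a monotonic transformation, so it preserves the argmax.
We need to find the index of the maximum logit.
Index 0: -0.2
Index 1: 0.8
Index 2: 4.6
Maximum logit = 4.6 at index 2

2


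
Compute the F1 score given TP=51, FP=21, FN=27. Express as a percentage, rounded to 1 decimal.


Precision = TP / (TP + FP) = 51 / 72 = 0.7083
Recall = TP / (TP + FN) = 51 / 78 = 0.6538
F1 = 2 * P * R / (P + R)
= 2 * 0.7083 * 0.6538 / (0.7083 + 0.6538)
= 0.9263 / 1.3622
= 0.68
As percentage: 68.0%

68.0


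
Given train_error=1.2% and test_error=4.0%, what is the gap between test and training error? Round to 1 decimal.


Generalization gap = test_error - train_error
= 4.0 - 1.2
= 2.8%
A moderate gap.

2.8


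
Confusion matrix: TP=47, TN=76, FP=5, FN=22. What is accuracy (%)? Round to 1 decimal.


Accuracy = (TP + TN) / (TP + TN + FP + FN) * 100
= (47 + 76) / (47 + 76 + 5 + 22)
= 123 / 150
= 0.82
= 82.0%

82.0


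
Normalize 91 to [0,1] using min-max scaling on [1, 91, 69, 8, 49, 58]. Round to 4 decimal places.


Min = 1, Max = 91
Range = 91 - 1 = 90
Scaled = (x - min) / (max - min)
= (91 - 1) / 90
= 90 / 90
= 1.0000

1.0000


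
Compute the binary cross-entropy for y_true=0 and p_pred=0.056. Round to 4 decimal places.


For y=0: Loss = -log(1-p)
= -log(1 - 0.056)
= -log(0.944)
= -(-0.0576)
= 0.0576

0.0576


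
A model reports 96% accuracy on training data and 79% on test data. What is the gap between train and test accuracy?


Gap = train_accuracy - test_accuracy
= 96 - 79
= 17%
This gap suggests the model is overfitting.

17


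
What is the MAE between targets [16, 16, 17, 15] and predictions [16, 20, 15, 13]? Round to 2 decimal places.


Absolute errors: [0, 4, 2, 2]
Sum of absolute errors = 8
MAE = 8 / 4 = 2.00

2.00


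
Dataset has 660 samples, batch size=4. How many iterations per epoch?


Iterations per epoch = dataset_size / batch_size
= 660 / 4
= 165

165


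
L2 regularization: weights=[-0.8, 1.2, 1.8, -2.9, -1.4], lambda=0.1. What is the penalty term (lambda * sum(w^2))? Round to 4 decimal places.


Squaring each weight:
(-0.8)^2 = 0.64
1.2^2 = 1.44
1.8^2 = 3.24
(-2.9)^2 = 8.41
(-1.4)^2 = 1.96
Sum of squares = 15.69
Penalty = 0.1 * 15.69 = 1.5690

1.5690


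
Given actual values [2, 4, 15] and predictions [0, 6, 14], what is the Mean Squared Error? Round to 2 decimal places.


Differences: [2, -2, 1]
Squared errors: [4, 4, 1]
Sum of squared errors = 9
MSE = 9 / 3 = 3.00

3.00


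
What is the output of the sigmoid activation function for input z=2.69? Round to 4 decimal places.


sigmoid(z) = 1 / (1 + exp(-z))
exp(-(2.69)) = exp(-2.69) = 0.0679
1 + 0.0679 = 1.0679
1 / 1.0679 = 0.9364

0.9364


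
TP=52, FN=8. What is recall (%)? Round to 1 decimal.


Recall = TP / (TP + FN) * 100
= 52 / (52 + 8)
= 52 / 60
= 0.8667
= 86.7%

86.7


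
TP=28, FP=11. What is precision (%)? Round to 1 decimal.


Precision = TP / (TP + FP) * 100
= 28 / (28 + 11)
= 28 / 39
= 0.7179
= 71.8%

71.8


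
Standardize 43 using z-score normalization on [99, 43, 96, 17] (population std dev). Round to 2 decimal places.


Mean = (99 + 43 + 96 + 17) / 4 = 63.75
Variance = sum((x_i - mean)^2) / n = 1224.6875
Std = sqrt(1224.6875) = 34.9955
Z = (x - mean) / std
= (43 - 63.75) / 34.9955
= -20.75 / 34.9955
= -0.59

-0.59


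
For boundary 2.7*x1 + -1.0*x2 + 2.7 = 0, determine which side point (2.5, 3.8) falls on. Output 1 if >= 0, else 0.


Compute 2.7 * 2.5 + -1.0 * 3.8 + 2.7
= 6.75 + -3.8 + 2.7
= 5.65
Since 5.65 >= 0, the point is on the positive side.

1


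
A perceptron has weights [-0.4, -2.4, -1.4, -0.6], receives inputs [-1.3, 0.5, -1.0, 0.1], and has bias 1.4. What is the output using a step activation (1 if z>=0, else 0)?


z = w . x + b
= -0.4*-1.3 + -2.4*0.5 + -1.4*-1.0 + -0.6*0.1 + 1.4
= 0.52 + -1.2 + 1.4 + -0.06 + 1.4
= 0.66 + 1.4
= 2.06
Since z = 2.06 >= 0, output = 1

1


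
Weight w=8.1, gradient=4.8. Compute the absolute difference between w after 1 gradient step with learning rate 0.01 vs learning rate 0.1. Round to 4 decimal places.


With lr=0.01: w_new = 8.1 - 0.01 * 4.8 = 8.052
With lr=0.1: w_new = 8.1 - 0.1 * 4.8 = 7.62
Absolute difference = |8.052 - 7.62|
= 0.4320

0.4320


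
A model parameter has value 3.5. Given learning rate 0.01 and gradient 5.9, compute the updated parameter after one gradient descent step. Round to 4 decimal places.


w_new = w_old - lr * gradient
= 3.5 - 0.01 * 5.9
= 3.5 - (0.059)
= 3.4410

3.4410


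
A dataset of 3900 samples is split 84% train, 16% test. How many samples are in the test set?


Train samples = 3900 * 84% = 3276
Test samples = 3900 - 3276
= 624

624


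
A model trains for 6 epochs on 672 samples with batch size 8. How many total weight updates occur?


Iterations per epoch = 672 / 8 = 84
Total updates = iterations_per_epoch * epochs
= 84 * 6
= 504

504


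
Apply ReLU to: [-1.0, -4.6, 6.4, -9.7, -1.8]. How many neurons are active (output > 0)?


ReLU(x) = max(0, x) for each element:
ReLU(-1.0) = 0
ReLU(-4.6) = 0
ReLU(6.4) = 6.4
ReLU(-9.7) = 0
ReLU(-1.8) = 0
Active neurons (>0): 1

1


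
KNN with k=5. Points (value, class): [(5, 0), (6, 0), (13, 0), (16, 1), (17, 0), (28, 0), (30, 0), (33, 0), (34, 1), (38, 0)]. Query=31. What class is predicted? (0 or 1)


Distances from query 31:
Point 30 (class 0): distance = 1
Point 33 (class 0): distance = 2
Point 28 (class 0): distance = 3
Point 34 (class 1): distance = 3
Point 38 (class 0): distance = 7
K=5 nearest neighbors: classes = [0, 0, 0, 1, 0]
Votes for class 1: 1 / 5
Majority vote => class 0

0


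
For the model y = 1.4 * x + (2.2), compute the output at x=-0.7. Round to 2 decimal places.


y = 1.4 * -0.7 + (2.2)
= -0.98 + (2.2)
= 1.22

1.22


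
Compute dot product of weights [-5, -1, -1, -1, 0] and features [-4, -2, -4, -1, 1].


Element-wise products:
-5 * -4 = 20
-1 * -2 = 2
-1 * -4 = 4
-1 * -1 = 1
0 * 1 = 0
Sum = 20 + 2 + 4 + 1 + 0
= 27

27


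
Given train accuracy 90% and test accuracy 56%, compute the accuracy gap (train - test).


Gap = train_accuracy - test_accuracy
= 90 - 56
= 34%
This large gap strongly indicates overfitting.

34


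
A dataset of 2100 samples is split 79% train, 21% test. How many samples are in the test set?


Train samples = 2100 * 79% = 1659
Test samples = 2100 - 1659
= 441

441


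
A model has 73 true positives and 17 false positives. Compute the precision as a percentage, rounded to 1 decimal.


Precision = TP / (TP + FP) * 100
= 73 / (73 + 17)
= 73 / 90
= 0.8111
= 81.1%

81.1


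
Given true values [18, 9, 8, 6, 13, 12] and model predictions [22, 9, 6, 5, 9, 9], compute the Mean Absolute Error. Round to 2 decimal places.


Absolute errors: [4, 0, 2, 1, 4, 3]
Sum of absolute errors = 14
MAE = 14 / 6 = 2.33

2.33


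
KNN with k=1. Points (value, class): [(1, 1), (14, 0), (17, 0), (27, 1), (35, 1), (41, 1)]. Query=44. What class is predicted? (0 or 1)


Distances from query 44:
Point 41 (class 1): distance = 3
K=1 nearest neighbors: classes = [1]
Votes for class 1: 1 / 1
Majority vote => class 1

1


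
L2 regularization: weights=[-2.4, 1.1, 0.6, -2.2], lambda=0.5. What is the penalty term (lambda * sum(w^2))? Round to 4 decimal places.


Squaring each weight:
(-2.4)^2 = 5.76
1.1^2 = 1.21
0.6^2 = 0.36
(-2.2)^2 = 4.84
Sum of squares = 12.17
Penalty = 0.5 * 12.17 = 6.0850

6.0850


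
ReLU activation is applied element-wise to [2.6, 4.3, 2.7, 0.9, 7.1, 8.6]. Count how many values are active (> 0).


ReLU(x) = max(0, x) for each element:
ReLU(2.6) = 2.6
ReLU(4.3) = 4.3
ReLU(2.7) = 2.7
ReLU(0.9) = 0.9
ReLU(7.1) = 7.1
ReLU(8.6) = 8.6
Active neurons (>0): 6

6


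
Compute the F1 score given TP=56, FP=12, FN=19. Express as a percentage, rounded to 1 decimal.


Precision = TP / (TP + FP) = 56 / 68 = 0.8235
Recall = TP / (TP + FN) = 56 / 75 = 0.7467
F1 = 2 * P * R / (P + R)
= 2 * 0.8235 * 0.7467 / (0.8235 + 0.7467)
= 1.2298 / 1.5702
= 0.7832
As percentage: 78.3%

78.3


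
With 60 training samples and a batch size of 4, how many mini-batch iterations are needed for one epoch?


Iterations per epoch = dataset_size / batch_size
= 60 / 4
= 15

15


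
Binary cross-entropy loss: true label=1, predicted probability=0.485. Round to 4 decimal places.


For y=1: Loss = -log(p)
= -log(0.485)
= -(-0.7236)
= 0.7236

0.7236


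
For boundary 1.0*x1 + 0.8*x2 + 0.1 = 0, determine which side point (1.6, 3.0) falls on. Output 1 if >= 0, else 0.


Compute 1.0 * 1.6 + 0.8 * 3.0 + 0.1
= 1.6 + 2.4 + 0.1
= 4.1
Since 4.1 >= 0, the point is on the positive side.

1


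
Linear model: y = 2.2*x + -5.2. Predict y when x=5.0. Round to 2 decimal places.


y = 2.2 * 5.0 + (-5.2)
= 11.0 + (-5.2)
= 5.80

5.80


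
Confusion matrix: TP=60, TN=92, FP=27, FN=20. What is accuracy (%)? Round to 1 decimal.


Accuracy = (TP + TN) / (TP + TN + FP + FN) * 100
= (60 + 92) / (60 + 92 + 27 + 20)
= 152 / 199
= 0.7638
= 76.4%

76.4


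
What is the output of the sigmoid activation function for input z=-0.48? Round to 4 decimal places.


sigmoid(z) = 1 / (1 + exp(-z))
exp(-(-0.48)) = exp(0.48) = 1.6161
1 + 1.6161 = 2.6161
1 / 2.6161 = 0.3823

0.3823


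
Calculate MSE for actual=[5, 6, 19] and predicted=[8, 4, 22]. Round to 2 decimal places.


Differences: [-3, 2, -3]
Squared errors: [9, 4, 9]
Sum of squared errors = 22
MSE = 22 / 3 = 7.33

7.33


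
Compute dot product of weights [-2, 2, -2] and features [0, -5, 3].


Element-wise products:
-2 * 0 = 0
2 * -5 = -10
-2 * 3 = -6
Sum = 0 + -10 + -6
= -16

-16


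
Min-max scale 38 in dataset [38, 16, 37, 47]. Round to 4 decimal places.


Min = 16, Max = 47
Range = 47 - 16 = 31
Scaled = (x - min) / (max - min)
= (38 - 16) / 31
= 22 / 31
= 0.7097

0.7097


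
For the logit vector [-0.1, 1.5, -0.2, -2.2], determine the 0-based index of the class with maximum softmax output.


Softmax is a monotonic transformation, so it preserves the argmax.
We need to find the index of the maximum logit.
Index 0: -0.1
Index 1: 1.5
Index 2: -0.2
Index 3: -2.2
Maximum logit = 1.5 at index 1

1


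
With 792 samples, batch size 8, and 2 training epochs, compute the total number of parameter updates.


Iterations per epoch = 792 / 8 = 99
Total updates = iterations_per_epoch * epochs
= 99 * 2
= 198

198


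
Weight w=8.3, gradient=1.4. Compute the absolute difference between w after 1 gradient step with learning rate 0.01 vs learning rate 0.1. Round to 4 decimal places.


With lr=0.01: w_new = 8.3 - 0.01 * 1.4 = 8.286
With lr=0.1: w_new = 8.3 - 0.1 * 1.4 = 8.16
Absolute difference = |8.286 - 8.16|
= 0.1260

0.1260


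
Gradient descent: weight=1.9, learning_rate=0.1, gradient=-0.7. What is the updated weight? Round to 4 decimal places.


w_new = w_old - lr * gradient
= 1.9 - 0.1 * -0.7
= 1.9 - (-0.07)
= 1.9700

1.9700


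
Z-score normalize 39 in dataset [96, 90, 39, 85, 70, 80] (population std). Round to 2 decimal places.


Mean = (96 + 90 + 39 + 85 + 70 + 80) / 6 = 76.6667
Variance = sum((x_i - mean)^2) / n = 349.2222
Std = sqrt(349.2222) = 18.6875
Z = (x - mean) / std
= (39 - 76.6667) / 18.6875
= -37.6667 / 18.6875
= -2.02

-2.02


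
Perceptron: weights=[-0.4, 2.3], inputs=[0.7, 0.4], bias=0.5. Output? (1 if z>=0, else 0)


z = w . x + b
= -0.4*0.7 + 2.3*0.4 + 0.5
= -0.28 + 0.92 + 0.5
= 0.64 + 0.5
= 1.14
Since z = 1.14 >= 0, output = 1

1


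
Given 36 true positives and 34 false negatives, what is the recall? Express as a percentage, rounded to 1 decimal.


Recall = TP / (TP + FN) * 100
= 36 / (36 + 34)
= 36 / 70
= 0.5143
= 51.4%

51.4


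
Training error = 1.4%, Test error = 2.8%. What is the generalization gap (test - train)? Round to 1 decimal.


Generalization gap = test_error - train_error
= 2.8 - 1.4
= 1.4%
A small gap suggests good generalization.

1.4


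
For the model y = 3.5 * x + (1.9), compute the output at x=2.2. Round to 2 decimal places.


y = 3.5 * 2.2 + (1.9)
= 7.7 + (1.9)
= 9.60

9.60


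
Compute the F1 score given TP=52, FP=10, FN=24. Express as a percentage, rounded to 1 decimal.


Precision = TP / (TP + FP) = 52 / 62 = 0.8387
Recall = TP / (TP + FN) = 52 / 76 = 0.6842
F1 = 2 * P * R / (P + R)
= 2 * 0.8387 * 0.6842 / (0.8387 + 0.6842)
= 1.1477 / 1.5229
= 0.7536
As percentage: 75.4%

75.4


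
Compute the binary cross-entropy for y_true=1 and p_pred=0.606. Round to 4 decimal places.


For y=1: Loss = -log(p)
= -log(0.606)
= -(-0.5009)
= 0.5009

0.5009


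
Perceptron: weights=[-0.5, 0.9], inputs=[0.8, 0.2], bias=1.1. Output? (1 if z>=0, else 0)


z = w . x + b
= -0.5*0.8 + 0.9*0.2 + 1.1
= -0.4 + 0.18 + 1.1
= -0.22 + 1.1
= 0.88
Since z = 0.88 >= 0, output = 1

1


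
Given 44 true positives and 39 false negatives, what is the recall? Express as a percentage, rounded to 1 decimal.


Recall = TP / (TP + FN) * 100
= 44 / (44 + 39)
= 44 / 83
= 0.5301
= 53.0%

53.0


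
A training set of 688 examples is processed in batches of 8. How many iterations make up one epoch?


Iterations per epoch = dataset_size / batch_size
= 688 / 8
= 86

86


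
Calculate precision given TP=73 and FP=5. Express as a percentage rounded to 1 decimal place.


Precision = TP / (TP + FP) * 100
= 73 / (73 + 5)
= 73 / 78
= 0.9359
= 93.6%

93.6


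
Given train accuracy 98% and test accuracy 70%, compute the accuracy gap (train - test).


Gap = train_accuracy - test_accuracy
= 98 - 70
= 28%
This large gap strongly indicates overfitting.

28


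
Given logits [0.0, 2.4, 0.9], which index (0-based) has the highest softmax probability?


Softmax is a monotonic transformation, so it preserves the argmax.
We need to find the index of the maximum logit.
Index 0: 0.0
Index 1: 2.4
Index 2: 0.9
Maximum logit = 2.4 at index 1

1


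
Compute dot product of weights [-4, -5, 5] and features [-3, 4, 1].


Element-wise products:
-4 * -3 = 12
-5 * 4 = -20
5 * 1 = 5
Sum = 12 + -20 + 5
= -3

-3


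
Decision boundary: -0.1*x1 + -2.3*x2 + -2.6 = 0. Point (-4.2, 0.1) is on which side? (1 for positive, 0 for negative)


Compute -0.1 * -4.2 + -2.3 * 0.1 + -2.6
= 0.42 + -0.23 + -2.6
= -2.41
Since -2.41 < 0, the point is on the negative side.

0


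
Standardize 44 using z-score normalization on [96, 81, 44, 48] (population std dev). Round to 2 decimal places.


Mean = (96 + 81 + 44 + 48) / 4 = 67.25
Variance = sum((x_i - mean)^2) / n = 481.6875
Std = sqrt(481.6875) = 21.9474
Z = (x - mean) / std
= (44 - 67.25) / 21.9474
= -23.25 / 21.9474
= -1.06

-1.06


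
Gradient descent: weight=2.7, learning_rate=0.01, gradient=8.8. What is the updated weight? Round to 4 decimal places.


w_new = w_old - lr * gradient
= 2.7 - 0.01 * 8.8
= 2.7 - (0.088)
= 2.6120

2.6120


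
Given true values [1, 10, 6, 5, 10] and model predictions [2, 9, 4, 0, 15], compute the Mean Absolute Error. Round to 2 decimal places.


Absolute errors: [1, 1, 2, 5, 5]
Sum of absolute errors = 14
MAE = 14 / 5 = 2.80

2.80


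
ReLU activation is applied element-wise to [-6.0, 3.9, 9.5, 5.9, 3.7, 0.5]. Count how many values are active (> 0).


ReLU(x) = max(0, x) for each element:
ReLU(-6.0) = 0
ReLU(3.9) = 3.9
ReLU(9.5) = 9.5
ReLU(5.9) = 5.9
ReLU(3.7) = 3.7
ReLU(0.5) = 0.5
Active neurons (>0): 5

5


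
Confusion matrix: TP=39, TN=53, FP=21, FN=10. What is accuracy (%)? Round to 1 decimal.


Accuracy = (TP + TN) / (TP + TN + FP + FN) * 100
= (39 + 53) / (39 + 53 + 21 + 10)
= 92 / 123
= 0.748
= 74.8%

74.8


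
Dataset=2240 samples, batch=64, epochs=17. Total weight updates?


Iterations per epoch = 2240 / 64 = 35
Total updates = iterations_per_epoch * epochs
= 35 * 17
= 595

595


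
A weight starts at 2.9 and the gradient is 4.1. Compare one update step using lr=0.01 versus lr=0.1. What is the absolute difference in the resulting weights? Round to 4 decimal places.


With lr=0.01: w_new = 2.9 - 0.01 * 4.1 = 2.859
With lr=0.1: w_new = 2.9 - 0.1 * 4.1 = 2.49
Absolute difference = |2.859 - 2.49|
= 0.3690

0.3690


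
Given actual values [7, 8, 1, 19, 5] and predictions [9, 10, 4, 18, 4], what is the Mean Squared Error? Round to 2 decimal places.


Differences: [-2, -2, -3, 1, 1]
Squared errors: [4, 4, 9, 1, 1]
Sum of squared errors = 19
MSE = 19 / 5 = 3.80

3.80


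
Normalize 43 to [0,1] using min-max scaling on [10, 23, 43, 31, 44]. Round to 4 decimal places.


Min = 10, Max = 44
Range = 44 - 10 = 34
Scaled = (x - min) / (max - min)
= (43 - 10) / 34
= 33 / 34
= 0.9706

0.9706


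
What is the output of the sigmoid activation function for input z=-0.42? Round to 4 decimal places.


sigmoid(z) = 1 / (1 + exp(-z))
exp(-(-0.42)) = exp(0.42) = 1.522
1 + 1.522 = 2.522
1 / 2.522 = 0.3965

0.3965


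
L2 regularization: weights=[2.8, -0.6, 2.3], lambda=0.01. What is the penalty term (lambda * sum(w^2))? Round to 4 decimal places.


Squaring each weight:
2.8^2 = 7.84
(-0.6)^2 = 0.36
2.3^2 = 5.29
Sum of squares = 13.49
Penalty = 0.01 * 13.49 = 0.1349

0.1349


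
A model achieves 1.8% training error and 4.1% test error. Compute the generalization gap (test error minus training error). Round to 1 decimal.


Generalization gap = test_error - train_error
= 4.1 - 1.8
= 2.3%
A moderate gap.

2.3


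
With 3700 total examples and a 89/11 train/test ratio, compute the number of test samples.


Train samples = 3700 * 89% = 3293
Test samples = 3700 - 3293
= 407

407


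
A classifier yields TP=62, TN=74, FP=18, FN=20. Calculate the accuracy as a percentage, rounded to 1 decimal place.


Accuracy = (TP + TN) / (TP + TN + FP + FN) * 100
= (62 + 74) / (62 + 74 + 18 + 20)
= 136 / 174
= 0.7816
= 78.2%

78.2


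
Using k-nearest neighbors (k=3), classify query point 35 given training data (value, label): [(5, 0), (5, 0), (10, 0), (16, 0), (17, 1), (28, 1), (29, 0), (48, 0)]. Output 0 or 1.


Distances from query 35:
Point 29 (class 0): distance = 6
Point 28 (class 1): distance = 7
Point 48 (class 0): distance = 13
K=3 nearest neighbors: classes = [0, 1, 0]
Votes for class 1: 1 / 3
Majority vote => class 0

0


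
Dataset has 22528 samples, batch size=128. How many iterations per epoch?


Iterations per epoch = dataset_size / batch_size
= 22528 / 128
= 176

176


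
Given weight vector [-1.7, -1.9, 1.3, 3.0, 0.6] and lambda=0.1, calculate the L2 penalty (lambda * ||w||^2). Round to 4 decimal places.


Squaring each weight:
(-1.7)^2 = 2.89
(-1.9)^2 = 3.61
1.3^2 = 1.69
3.0^2 = 9.0
0.6^2 = 0.36
Sum of squares = 17.55
Penalty = 0.1 * 17.55 = 1.7550

1.7550


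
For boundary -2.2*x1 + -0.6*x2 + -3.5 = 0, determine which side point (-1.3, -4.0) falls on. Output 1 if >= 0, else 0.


Compute -2.2 * -1.3 + -0.6 * -4.0 + -3.5
= 2.86 + 2.4 + -3.5
= 1.76
Since 1.76 >= 0, the point is on the positive side.

1


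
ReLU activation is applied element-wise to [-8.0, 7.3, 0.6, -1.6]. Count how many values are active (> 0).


ReLU(x) = max(0, x) for each element:
ReLU(-8.0) = 0
ReLU(7.3) = 7.3
ReLU(0.6) = 0.6
ReLU(-1.6) = 0
Active neurons (>0): 2

2


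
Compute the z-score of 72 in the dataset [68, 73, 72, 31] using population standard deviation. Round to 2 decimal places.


Mean = (68 + 73 + 72 + 31) / 4 = 61.0
Variance = sum((x_i - mean)^2) / n = 303.5
Std = sqrt(303.5) = 17.4213
Z = (x - mean) / std
= (72 - 61.0) / 17.4213
= 11.0 / 17.4213
= 0.63

0.63


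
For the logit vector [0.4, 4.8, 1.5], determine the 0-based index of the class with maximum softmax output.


Softmax is a monotonic transformation, so it preserves the argmax.
We need to find the index of the maximum logit.
Index 0: 0.4
Index 1: 4.8
Index 2: 1.5
Maximum logit = 4.8 at index 1

1


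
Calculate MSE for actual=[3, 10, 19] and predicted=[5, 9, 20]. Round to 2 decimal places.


Differences: [-2, 1, -1]
Squared errors: [4, 1, 1]
Sum of squared errors = 6
MSE = 6 / 3 = 2.00

2.00


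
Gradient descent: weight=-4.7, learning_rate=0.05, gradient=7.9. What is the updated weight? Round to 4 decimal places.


w_new = w_old - lr * gradient
= -4.7 - 0.05 * 7.9
= -4.7 - (0.395)
= -5.0950

-5.0950


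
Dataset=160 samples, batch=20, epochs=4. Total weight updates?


Iterations per epoch = 160 / 20 = 8
Total updates = iterations_per_epoch * epochs
= 8 * 4
= 32

32


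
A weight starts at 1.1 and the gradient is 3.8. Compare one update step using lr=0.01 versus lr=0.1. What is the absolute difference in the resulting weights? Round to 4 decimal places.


With lr=0.01: w_new = 1.1 - 0.01 * 3.8 = 1.062
With lr=0.1: w_new = 1.1 - 0.1 * 3.8 = 0.72
Absolute difference = |1.062 - 0.72|
= 0.3420

0.3420


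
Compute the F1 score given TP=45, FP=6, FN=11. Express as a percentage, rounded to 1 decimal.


Precision = TP / (TP + FP) = 45 / 51 = 0.8824
Recall = TP / (TP + FN) = 45 / 56 = 0.8036
F1 = 2 * P * R / (P + R)
= 2 * 0.8824 * 0.8036 / (0.8824 + 0.8036)
= 1.4181 / 1.6859
= 0.8411
As percentage: 84.1%

84.1


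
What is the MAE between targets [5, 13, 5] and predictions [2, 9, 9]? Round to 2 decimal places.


Absolute errors: [3, 4, 4]
Sum of absolute errors = 11
MAE = 11 / 3 = 3.67

3.67


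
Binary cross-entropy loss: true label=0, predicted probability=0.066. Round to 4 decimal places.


For y=0: Loss = -log(1-p)
= -log(1 - 0.066)
= -log(0.934)
= -(-0.0683)
= 0.0683

0.0683


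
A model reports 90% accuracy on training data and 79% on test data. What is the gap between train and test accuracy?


Gap = train_accuracy - test_accuracy
= 90 - 79
= 11%
This gap suggests the model is overfitting.

11


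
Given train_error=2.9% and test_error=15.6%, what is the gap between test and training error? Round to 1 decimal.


Generalization gap = test_error - train_error
= 15.6 - 2.9
= 12.7%
A large gap suggests overfitting.

12.7


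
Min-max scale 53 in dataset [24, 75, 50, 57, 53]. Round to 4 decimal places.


Min = 24, Max = 75
Range = 75 - 24 = 51
Scaled = (x - min) / (max - min)
= (53 - 24) / 51
= 29 / 51
= 0.5686

0.5686


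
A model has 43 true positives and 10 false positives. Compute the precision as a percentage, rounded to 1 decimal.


Precision = TP / (TP + FP) * 100
= 43 / (43 + 10)
= 43 / 53
= 0.8113
= 81.1%

81.1
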